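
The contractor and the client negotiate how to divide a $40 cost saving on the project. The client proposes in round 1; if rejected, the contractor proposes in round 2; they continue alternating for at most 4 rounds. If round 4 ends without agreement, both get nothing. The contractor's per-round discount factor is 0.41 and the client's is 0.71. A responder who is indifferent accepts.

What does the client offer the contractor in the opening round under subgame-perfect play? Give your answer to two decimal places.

Work backward from the last round.
Round 4 (the contractor proposes): rejection yields 0 for the client; the contractor offers 0 and keeps 40.
Round 3 (the client proposes): the contractor can get 40 next round, worth 0.41 × 40 = 16.4 now; the client offers that and keeps 23.6.
Round 2 (the contractor proposes): the client can get 23.6 next round, worth 0.71 × 23.6 = 16.756 now. The contractor offers 16.756 and keeps 40 − 16.756 = 23.244.
Round 1 (the client proposes): the contractor can get 23.244 next round, worth 0.41 × 23.244 = 9.53004 now. The client offers 9.53004 and keeps 40 − 9.53004 = 30.46996.

9.53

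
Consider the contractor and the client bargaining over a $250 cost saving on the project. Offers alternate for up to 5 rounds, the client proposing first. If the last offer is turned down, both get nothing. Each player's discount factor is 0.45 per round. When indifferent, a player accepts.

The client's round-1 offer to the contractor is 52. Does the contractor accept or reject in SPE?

Reject

Round 5 (the client proposes): rejection yields 0 for the contractor; the client offers 0 and keeps 250.
Round 4 (the contractor proposes): the client can get 250 next round, worth 0.45 × 250 = 112.5 now; the contractor offers that and keeps 137.5.
Round 3 (the client proposes): the contractor can get 137.5 next round, worth 0.45 × 137.5 = 61.875 now; the client offers that and keeps 188.125.
Round 2 (the contractor proposes): the client can get 188.125 next round, worth 0.45 × 188.125 = 84.65625 now, so the contractor offers 84.65625, keeping 165.34375.
So by rejecting in round 1, the contractor gets 165.34375 next round, worth 0.45 × 165.34375 = 74.4046875 now.
Offer 52 < 74.4046875, so the contractor rejects.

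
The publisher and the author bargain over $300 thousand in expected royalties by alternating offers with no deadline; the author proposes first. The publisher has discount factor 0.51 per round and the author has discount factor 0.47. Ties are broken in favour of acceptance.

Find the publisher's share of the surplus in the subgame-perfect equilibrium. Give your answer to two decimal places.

106.66

In a stationary SPE each proposer offers the other exactly their discounted continuation value.
If the author keeps x when proposing and the publisher keeps y when proposing, then x = 300 − 0.51y and y = 300 − 0.47x.
Solving: x = 300(1 − 0.51) / (1 − 0.47·0.51) = 147 / 0.7603 ≈ 193.3447.
The publisher gets 300 − 193.3447 ≈ 106.6553.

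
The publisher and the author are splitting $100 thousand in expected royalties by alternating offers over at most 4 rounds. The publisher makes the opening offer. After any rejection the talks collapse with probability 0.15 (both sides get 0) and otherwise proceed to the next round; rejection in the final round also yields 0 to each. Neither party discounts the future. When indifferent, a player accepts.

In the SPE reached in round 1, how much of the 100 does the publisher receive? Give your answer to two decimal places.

Round 4 (the author proposes): the publisher will accept anything ≥ 0, so the author offers 0 and keeps 100.
Round 3 (the publisher proposes): rejecting gives the author an expected 0.85 × 100 = 85; the publisher offers that and keeps 15.
Round 2 (the author proposes): rejecting gives the publisher an expected 0.85 × 15 = 12.75, so the author offers 12.75, keeping 87.25.
Round 1 (the publisher proposes): rejecting gives the author an expected 0.85 × 87.25 = 74.1625; the publisher offers that and keeps 25.8375.

25.84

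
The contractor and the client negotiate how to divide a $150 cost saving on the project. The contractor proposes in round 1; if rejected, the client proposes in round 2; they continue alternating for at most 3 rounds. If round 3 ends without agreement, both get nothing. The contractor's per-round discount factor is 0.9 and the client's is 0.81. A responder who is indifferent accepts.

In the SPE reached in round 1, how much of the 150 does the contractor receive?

137.85

By backward induction:
Round 3 (the contractor proposes): rejection yields 0 for the client; the contractor offers 0 and keeps 150.
Round 2 (the client proposes): the contractor can get 150 next round, worth 0.9 × 150 = 135 now, so the client offers 135, keeping 15.
Round 1 (the contractor proposes): the client can get 15 next round, worth 0.81 × 15 = 12.15 now; the contractor offers that and keeps 137.85.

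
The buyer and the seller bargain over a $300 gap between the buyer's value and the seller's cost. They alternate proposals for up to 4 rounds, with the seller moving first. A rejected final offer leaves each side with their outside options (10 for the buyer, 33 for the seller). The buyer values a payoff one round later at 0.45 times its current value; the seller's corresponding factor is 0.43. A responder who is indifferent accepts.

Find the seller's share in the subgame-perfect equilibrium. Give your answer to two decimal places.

Work backward from the last round.
Round 4 (the buyer proposes): the seller gets 33 if talks fail, so the buyer offers 33 and keeps 267.
Round 3 (the seller proposes): the buyer can get 267 next round, worth 0.45 × 267 = 120.15 now. The seller offers 120.15 and keeps 300 − 120.15 = 179.85.
Round 2 (the buyer proposes): the seller can get 179.85 next round, worth 0.43 × 179.85 = 77.3355 now. The buyer offers 77.3355 and keeps 300 − 77.3355 = 222.6645.
Round 1 (the seller proposes): the buyer can get 222.6645 next round, worth 0.45 × 222.6645 = 100.199025 now. The seller offers 100.199025 and keeps 300 − 100.199025 = 199.800975.

199.80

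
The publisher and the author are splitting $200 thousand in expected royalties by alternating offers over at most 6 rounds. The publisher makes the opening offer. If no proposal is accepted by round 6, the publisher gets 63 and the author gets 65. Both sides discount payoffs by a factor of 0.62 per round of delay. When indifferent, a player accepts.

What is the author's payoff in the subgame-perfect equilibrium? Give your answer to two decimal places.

Solve by backward induction from round 6.
Round 6 (the author proposes): the publisher gets 63 if talks fail, so the author offers 63 and keeps 137.
Round 5 (the publisher proposes): the author can get 137 next round, worth 0.62 × 137 = 84.94 now, so the publisher offers 84.94, keeping 115.06.
Round 4 (the author proposes): the publisher can get 115.06 next round, worth 0.62 × 115.06 = 71.3372 now, so the author offers 71.3372, keeping 128.6628.
Round 3 (the publisher proposes): the author can get 128.6628 next round, worth 0.62 × 128.6628 = 79.770936 now. The publisher offers 79.770936 and keeps 200 − 79.770936 = 120.229064.
Round 2 (the author proposes): the publisher can get 120.229064 next round, worth 0.62 × 120.229064 = 74.54201968 now; the author offers that and keeps 125.45798032.
Round 1 (the publisher proposes): the author can get 125.45798032 next round, worth 0.62 × 125.45798032 = 77.7839477984 now. The publisher offers 77.7839477984 and keeps 200 − 77.7839477984 = 122.2160522016.

77.78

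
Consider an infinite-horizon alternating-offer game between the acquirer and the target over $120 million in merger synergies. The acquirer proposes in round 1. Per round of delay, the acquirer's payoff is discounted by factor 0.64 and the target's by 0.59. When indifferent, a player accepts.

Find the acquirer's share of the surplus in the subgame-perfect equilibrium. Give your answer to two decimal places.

79.05

In a stationary SPE each proposer offers the other exactly their discounted continuation value.
If the acquirer keeps x when proposing and the target keeps y when proposing, then x = 120 − 0.59y and y = 120 − 0.64x.
Solving: x = 120(1 − 0.59) / (1 − 0.64·0.59) = 49.2 / 0.6224 ≈ 79.0488.
The target gets 120 − 79.0488 ≈ 40.9512.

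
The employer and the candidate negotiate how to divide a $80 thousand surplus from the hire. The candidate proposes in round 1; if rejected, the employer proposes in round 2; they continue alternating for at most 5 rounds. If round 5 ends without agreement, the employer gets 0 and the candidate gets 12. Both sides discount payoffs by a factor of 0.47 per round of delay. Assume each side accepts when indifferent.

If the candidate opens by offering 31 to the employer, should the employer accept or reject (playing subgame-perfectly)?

Round 5 (the candidate proposes): the employer will accept anything ≥ 0, so the candidate offers 0 and keeps 80.
Round 4 (the employer proposes): the candidate can get 80 next round, worth 0.47 × 80 = 37.6 now, so the employer offers 37.6, keeping 42.4.
Round 3 (the candidate proposes): the employer can get 42.4 next round, worth 0.47 × 42.4 = 19.928 now; the candidate offers that and keeps 60.072.
Round 2 (the employer proposes): the candidate can get 60.072 next round, worth 0.47 × 60.072 = 28.23384 now, so the employer offers 28.23384, keeping 51.76616.
So by rejecting in round 1, the employer gets 51.76616 next round, worth 0.47 × 51.76616 = 24.3300952 now.
Offer 31 ≥ 24.3300952, so the employer accepts.

Accept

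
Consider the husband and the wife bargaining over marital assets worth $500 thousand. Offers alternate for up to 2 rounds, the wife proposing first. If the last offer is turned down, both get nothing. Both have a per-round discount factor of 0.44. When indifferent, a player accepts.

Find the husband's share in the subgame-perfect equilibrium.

220

Round 2 (the husband proposes): rejection yields 0 for the wife; the husband offers 0 and keeps 500.
Round 1 (the wife proposes): the husband can get 500 next round, worth 0.44 × 500 = 220 now. The wife offers 220 and keeps 500 − 220 = 280.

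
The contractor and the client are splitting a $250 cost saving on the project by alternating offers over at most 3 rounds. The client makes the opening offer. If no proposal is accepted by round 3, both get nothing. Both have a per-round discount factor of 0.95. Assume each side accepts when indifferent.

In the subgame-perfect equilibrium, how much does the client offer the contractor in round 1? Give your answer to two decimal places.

Round 3 (the client proposes): the contractor will accept anything ≥ 0, so the client offers 0 and keeps 250.
Round 2 (the contractor proposes): the client can get 250 next round, worth 0.95 × 250 = 237.5 now. The contractor offers 237.5 and keeps 250 − 237.5 = 12.5.
Round 1 (the client proposes): the contractor can get 12.5 next round, worth 0.95 × 12.5 = 11.875 now. The client offers 11.875 and keeps 250 − 11.875 = 238.125.

11.88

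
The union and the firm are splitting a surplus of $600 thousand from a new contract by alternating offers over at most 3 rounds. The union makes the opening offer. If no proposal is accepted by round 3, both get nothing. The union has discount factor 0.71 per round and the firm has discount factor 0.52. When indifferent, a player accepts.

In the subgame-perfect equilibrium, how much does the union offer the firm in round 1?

Round 3 (the union proposes): rejection yields 0 for the firm; the union offers 0 and keeps 600.
Round 2 (the firm proposes): the union can get 600 next round, worth 0.71 × 600 = 426 now, so the firm offers 426, keeping 174.
Round 1 (the union proposes): the firm can get 174 next round, worth 0.52 × 174 = 90.48 now; the union offers that and keeps 509.52.

90.48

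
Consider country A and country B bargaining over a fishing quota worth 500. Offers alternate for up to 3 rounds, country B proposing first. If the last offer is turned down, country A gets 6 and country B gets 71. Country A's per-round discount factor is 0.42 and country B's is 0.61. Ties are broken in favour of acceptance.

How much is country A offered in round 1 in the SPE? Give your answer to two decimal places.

Round 3 (country B proposes): country A gets 6 if talks fail, so country B offers 6 and keeps 494.
Round 2 (country A proposes): country B can get 494 next round, worth 0.61 × 494 = 301.34 now; country A offers that and keeps 198.66.
Round 1 (country B proposes): country A can get 198.66 next round, worth 0.42 × 198.66 = 83.4372 now; country B offers that and keeps 416.5628.

83.44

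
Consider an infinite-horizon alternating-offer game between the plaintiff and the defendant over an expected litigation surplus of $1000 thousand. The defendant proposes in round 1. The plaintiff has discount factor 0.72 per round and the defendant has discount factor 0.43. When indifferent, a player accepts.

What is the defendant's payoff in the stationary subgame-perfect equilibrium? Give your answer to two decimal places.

405.56

Let x be the defendant's share when the defendant proposes and y be the plaintiff's share when the plaintiff proposes.
The plaintiff accepts iff offered ≥ 0.72·y, so x = 1000 − 0.72y. Symmetrically y = 1000 − 0.43x.
Substituting: x = 1000 − 0.72(1000 − 0.43x), giving x(1 − 0.43·0.72) = 1000(1 − 0.72).
So x = 1000 × 0.28 / 0.6904 ≈ 405.5620, and the plaintiff receives 1000 − x ≈ 594.4380.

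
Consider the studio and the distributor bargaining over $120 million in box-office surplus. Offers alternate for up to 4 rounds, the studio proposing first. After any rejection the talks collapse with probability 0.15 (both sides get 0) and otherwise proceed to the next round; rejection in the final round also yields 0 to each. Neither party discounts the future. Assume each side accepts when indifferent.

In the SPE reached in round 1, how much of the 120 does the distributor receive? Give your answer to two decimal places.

Round 4 (the distributor proposes): rejection yields 0 for the studio; the distributor offers 0 and keeps 120.
Round 3 (the studio proposes): rejecting gives the distributor an expected 0.85 × 120 = 102. The studio offers 102 and keeps 120 − 102 = 18.
Round 2 (the distributor proposes): rejecting gives the studio an expected 0.85 × 18 = 15.3, so the distributor offers 15.3, keeping 104.7.
Round 1 (the studio proposes): rejecting gives the distributor an expected 0.85 × 104.7 = 88.995. The studio offers 88.995 and keeps 120 − 88.995 = 31.005.

89.00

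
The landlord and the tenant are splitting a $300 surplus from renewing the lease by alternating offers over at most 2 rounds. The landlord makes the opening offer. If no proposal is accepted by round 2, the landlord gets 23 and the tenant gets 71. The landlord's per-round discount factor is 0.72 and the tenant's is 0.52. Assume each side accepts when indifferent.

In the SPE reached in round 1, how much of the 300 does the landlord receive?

Round 2 (the tenant proposes): the landlord gets 23 if talks fail, so the tenant offers 23 and keeps 277.
Round 1 (the landlord proposes): the tenant can get 277 next round, worth 0.52 × 277 = 144.04 now. The landlord offers 144.04 and keeps 300 − 144.04 = 155.96.

155.96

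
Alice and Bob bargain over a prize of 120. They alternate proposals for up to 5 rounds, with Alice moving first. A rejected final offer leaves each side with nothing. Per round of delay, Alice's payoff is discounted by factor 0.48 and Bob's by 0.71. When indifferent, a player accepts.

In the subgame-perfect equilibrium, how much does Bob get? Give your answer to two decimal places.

59.40

Round 5 (Alice proposes): Bob will accept anything ≥ 0, so Alice offers 0 and keeps 120.
Round 4 (Bob proposes): Alice can get 120 next round, worth 0.48 × 120 = 57.6 now; Bob offers that and keeps 62.4.
Round 3 (Alice proposes): Bob can get 62.4 next round, worth 0.71 × 62.4 = 44.304 now; Alice offers that and keeps 75.696.
Round 2 (Bob proposes): Alice can get 75.696 next round, worth 0.48 × 75.696 = 36.33408 now, so Bob offers 36.33408, keeping 83.66592.
Round 1 (Alice proposes): Bob can get 83.66592 next round, worth 0.71 × 83.66592 = 59.4028032 now. Alice offers 59.4028032 and keeps 120 − 59.4028032 = 60.5971968.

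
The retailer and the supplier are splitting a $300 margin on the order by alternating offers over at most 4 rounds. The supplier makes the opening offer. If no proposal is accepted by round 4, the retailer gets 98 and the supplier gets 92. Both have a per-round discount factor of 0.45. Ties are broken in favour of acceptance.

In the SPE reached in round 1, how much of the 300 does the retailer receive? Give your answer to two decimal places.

Round 4 (the retailer proposes): the supplier gets 92 if talks fail, so the retailer offers 92 and keeps 208.
Round 3 (the supplier proposes): the retailer can get 208 next round, worth 0.45 × 208 = 93.6 now; the supplier offers that and keeps 206.4.
Round 2 (the retailer proposes): the supplier can get 206.4 next round, worth 0.45 × 206.4 = 92.88 now. The retailer offers 92.88 and keeps 300 − 92.88 = 207.12.
Round 1 (the supplier proposes): the retailer can get 207.12 next round, worth 0.45 × 207.12 = 93.204 now. The supplier offers 93.204 and keeps 300 − 93.204 = 206.796.

93.20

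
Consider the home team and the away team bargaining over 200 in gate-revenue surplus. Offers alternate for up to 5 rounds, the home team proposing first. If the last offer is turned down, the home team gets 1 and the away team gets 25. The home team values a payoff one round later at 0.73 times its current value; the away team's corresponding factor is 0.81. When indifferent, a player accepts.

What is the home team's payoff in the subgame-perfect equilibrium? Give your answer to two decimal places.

Solve by backward induction from round 5.
Round 5 (the home team proposes): the away team gets 25 if talks fail, so the home team offers 25 and keeps 175.
Round 4 (the away team proposes): the home team can get 175 next round, worth 0.73 × 175 = 127.75 now. The away team offers 127.75 and keeps 200 − 127.75 = 72.25.
Round 3 (the home team proposes): the away team can get 72.25 next round, worth 0.81 × 72.25 = 58.5225 now, so the home team offers 58.5225, keeping 141.4775.
Round 2 (the away team proposes): the home team can get 141.4775 next round, worth 0.73 × 141.4775 = 103.278575 now; the away team offers that and keeps 96.721425.
Round 1 (the home team proposes): the away team can get 96.721425 next round, worth 0.81 × 96.721425 = 78.34435425 now; the home team offers that and keeps 121.65564575.

121.66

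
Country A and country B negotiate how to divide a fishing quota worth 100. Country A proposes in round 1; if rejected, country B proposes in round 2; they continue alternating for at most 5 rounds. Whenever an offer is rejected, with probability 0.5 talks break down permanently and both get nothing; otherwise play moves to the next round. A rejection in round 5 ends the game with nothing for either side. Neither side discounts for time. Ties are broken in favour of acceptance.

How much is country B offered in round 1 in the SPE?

By backward induction:
Round 5 (country A proposes): country B will accept anything ≥ 0, so country A offers 0 and keeps 100.
Round 4 (country B proposes): rejecting gives country A an expected 0.5 × 100 = 50; country B offers that and keeps 50.
Round 3 (country A proposes): rejecting gives country B an expected 0.5 × 50 = 25. Country A offers 25 and keeps 100 − 25 = 75.
Round 2 (country B proposes): rejecting gives country A an expected 0.5 × 75 = 37.5. Country B offers 37.5 and keeps 100 − 37.5 = 62.5.
Round 1 (country A proposes): rejecting gives country B an expected 0.5 × 62.5 = 31.25, so country A offers 31.25, keeping 68.75.

31.25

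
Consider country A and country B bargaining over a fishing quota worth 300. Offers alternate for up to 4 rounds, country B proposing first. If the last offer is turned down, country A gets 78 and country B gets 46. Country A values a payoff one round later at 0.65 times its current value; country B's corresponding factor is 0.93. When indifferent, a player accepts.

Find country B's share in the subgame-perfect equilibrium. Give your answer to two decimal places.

Round 4 (country A proposes): country B gets 46 if talks fail, so country A offers 46 and keeps 254.
Round 3 (country B proposes): country A can get 254 next round, worth 0.65 × 254 = 165.1 now. Country B offers 165.1 and keeps 300 − 165.1 = 134.9.
Round 2 (country A proposes): country B can get 134.9 next round, worth 0.93 × 134.9 = 125.457 now; country A offers that and keeps 174.543.
Round 1 (country B proposes): country A can get 174.543 next round, worth 0.65 × 174.543 = 113.45295 now; country B offers that and keeps 186.54705.

186.55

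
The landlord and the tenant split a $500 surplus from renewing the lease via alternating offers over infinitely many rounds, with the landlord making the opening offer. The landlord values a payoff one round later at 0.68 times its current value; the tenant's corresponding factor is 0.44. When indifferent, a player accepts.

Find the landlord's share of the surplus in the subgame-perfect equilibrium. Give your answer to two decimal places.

Let x be the landlord's share when the landlord proposes and y be the tenant's share when the tenant proposes.
The tenant accepts iff offered ≥ 0.44·y, so x = 500 − 0.44y. Symmetrically y = 500 − 0.68x.
Substituting: x = 500 − 0.44(500 − 0.68x), giving x(1 − 0.68·0.44) = 500(1 − 0.44).
So x = 500 × 0.56 / 0.7008 ≈ 399.5434, and the tenant receives 500 − x ≈ 100.4566.

399.54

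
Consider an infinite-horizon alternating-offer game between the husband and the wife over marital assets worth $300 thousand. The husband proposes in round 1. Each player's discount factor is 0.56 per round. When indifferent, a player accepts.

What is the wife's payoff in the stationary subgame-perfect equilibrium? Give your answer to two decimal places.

107.69

In a stationary SPE each proposer offers the other exactly their discounted continuation value.
If the husband keeps x when proposing and the wife keeps y when proposing, then x = 300 − 0.56y and y = 300 − 0.56x.
Solving: x = 300(1 − 0.56) / (1 − 0.56·0.56) = 132 / 0.6864 ≈ 192.3077.
The wife gets 300 − 192.3077 ≈ 107.6923.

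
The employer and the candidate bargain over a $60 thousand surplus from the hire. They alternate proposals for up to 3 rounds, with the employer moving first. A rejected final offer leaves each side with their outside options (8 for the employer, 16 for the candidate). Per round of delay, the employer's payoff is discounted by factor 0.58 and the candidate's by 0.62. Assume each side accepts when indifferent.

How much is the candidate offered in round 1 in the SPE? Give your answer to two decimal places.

Round 3 (the employer proposes): the candidate gets 16 if talks fail, so the employer offers 16 and keeps 44.
Round 2 (the candidate proposes): the employer can get 44 next round, worth 0.58 × 44 = 25.52 now; the candidate offers that and keeps 34.48.
Round 1 (the employer proposes): the candidate can get 34.48 next round, worth 0.62 × 34.48 = 21.3776 now. The employer offers 21.3776 and keeps 60 − 21.3776 = 38.6224.

21.38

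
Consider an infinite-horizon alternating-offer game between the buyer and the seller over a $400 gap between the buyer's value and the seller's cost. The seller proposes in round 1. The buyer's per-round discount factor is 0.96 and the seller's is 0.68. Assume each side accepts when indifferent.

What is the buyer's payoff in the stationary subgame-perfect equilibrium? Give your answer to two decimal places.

353.92

When the seller proposes, the buyer accepts any offer worth at least 0.96 times what the buyer would get by proposing next round; and vice versa.
This gives x = 400 − 0.96y and y = 400 − 0.68x, where x and y are each side's share when it proposes.
Hence (1 − 0.96·0.68)x = 400(1 − 0.96), i.e. 0.3472·x = 16.
x ≈ 46.0829; the buyer's share is 400 − x ≈ 353.9171.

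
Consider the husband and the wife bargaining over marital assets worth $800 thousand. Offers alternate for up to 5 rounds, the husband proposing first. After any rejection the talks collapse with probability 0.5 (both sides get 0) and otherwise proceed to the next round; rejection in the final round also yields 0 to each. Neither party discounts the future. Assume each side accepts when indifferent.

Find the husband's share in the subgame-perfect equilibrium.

550

Round 5 (the husband proposes): the wife will accept anything ≥ 0, so the husband offers 0 and keeps 800.
Round 4 (the wife proposes): rejecting gives the husband an expected 0.5 × 800 = 400, so the wife offers 400, keeping 400.
Round 3 (the husband proposes): rejecting gives the wife an expected 0.5 × 400 = 200, so the husband offers 200, keeping 600.
Round 2 (the wife proposes): rejecting gives the husband an expected 0.5 × 600 = 300. The wife offers 300 and keeps 800 − 300 = 500.
Round 1 (the husband proposes): rejecting gives the wife an expected 0.5 × 500 = 250, so the husband offers 250, keeping 550.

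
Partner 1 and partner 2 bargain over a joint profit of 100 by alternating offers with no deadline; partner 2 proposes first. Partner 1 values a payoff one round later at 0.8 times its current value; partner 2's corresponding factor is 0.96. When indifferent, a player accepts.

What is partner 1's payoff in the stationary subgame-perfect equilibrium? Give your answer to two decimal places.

In a stationary SPE each proposer offers the other exactly their discounted continuation value.
If partner 2 keeps x when proposing and partner 1 keeps y when proposing, then x = 100 − 0.8y and y = 100 − 0.96x.
Solving: x = 100(1 − 0.8) / (1 − 0.96·0.8) = 20 / 0.232 ≈ 86.2069.
Partner 1 gets 100 − 86.2069 ≈ 13.7931.

13.79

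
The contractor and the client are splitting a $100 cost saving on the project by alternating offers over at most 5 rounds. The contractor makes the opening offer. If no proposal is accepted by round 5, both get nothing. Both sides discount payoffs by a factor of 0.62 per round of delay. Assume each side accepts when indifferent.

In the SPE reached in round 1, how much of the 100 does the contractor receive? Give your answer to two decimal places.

Round 5 (the contractor proposes): rejection yields 0 for the client; the contractor offers 0 and keeps 100.
Round 4 (the client proposes): the contractor can get 100 next round, worth 0.62 × 100 = 62 now, so the client offers 62, keeping 38.
Round 3 (the contractor proposes): the client can get 38 next round, worth 0.62 × 38 = 23.56 now. The contractor offers 23.56 and keeps 100 − 23.56 = 76.44.
Round 2 (the client proposes): the contractor can get 76.44 next round, worth 0.62 × 76.44 = 47.3928 now, so the client offers 47.3928, keeping 52.6072.
Round 1 (the contractor proposes): the client can get 52.6072 next round, worth 0.62 × 52.6072 = 32.616464 now, so the contractor offers 32.616464, keeping 67.383536.

67.38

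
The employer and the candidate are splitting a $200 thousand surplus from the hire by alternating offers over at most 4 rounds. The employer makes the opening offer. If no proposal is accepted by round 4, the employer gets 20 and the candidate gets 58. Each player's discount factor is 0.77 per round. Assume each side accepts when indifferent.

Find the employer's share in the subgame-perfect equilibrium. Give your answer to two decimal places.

Round 4 (the candidate proposes): the employer gets 20 if talks fail, so the candidate offers 20 and keeps 180.
Round 3 (the employer proposes): the candidate can get 180 next round, worth 0.77 × 180 = 138.6 now, so the employer offers 138.6, keeping 61.4.
Round 2 (the candidate proposes): the employer can get 61.4 next round, worth 0.77 × 61.4 = 47.278 now, so the candidate offers 47.278, keeping 152.722.
Round 1 (the employer proposes): the candidate can get 152.722 next round, worth 0.77 × 152.722 = 117.59594 now; the employer offers that and keeps 82.40406.

82.40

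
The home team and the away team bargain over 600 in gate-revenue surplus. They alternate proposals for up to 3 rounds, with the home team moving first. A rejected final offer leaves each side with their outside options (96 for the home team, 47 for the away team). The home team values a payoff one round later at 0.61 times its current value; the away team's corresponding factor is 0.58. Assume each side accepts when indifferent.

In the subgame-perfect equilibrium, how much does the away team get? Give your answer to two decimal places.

Round 3 (the home team proposes): the away team gets 47 if talks fail, so the home team offers 47 and keeps 553.
Round 2 (the away team proposes): the home team can get 553 next round, worth 0.61 × 553 = 337.33 now. The away team offers 337.33 and keeps 600 − 337.33 = 262.67.
Round 1 (the home team proposes): the away team can get 262.67 next round, worth 0.58 × 262.67 = 152.3486 now; the home team offers that and keeps 447.6514.

152.35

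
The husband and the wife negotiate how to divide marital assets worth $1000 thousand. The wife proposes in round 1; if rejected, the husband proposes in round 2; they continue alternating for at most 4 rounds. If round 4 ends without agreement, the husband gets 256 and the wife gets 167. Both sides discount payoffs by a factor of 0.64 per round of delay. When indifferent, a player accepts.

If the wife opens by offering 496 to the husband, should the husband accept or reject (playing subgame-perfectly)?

Work out the husband's continuation value if the offer is rejected.
Round 4 (the husband proposes): the wife gets 167 if talks fail, so the husband offers 167 and keeps 833.
Round 3 (the wife proposes): the husband can get 833 next round, worth 0.64 × 833 = 533.12 now; the wife offers that and keeps 466.88.
Round 2 (the husband proposes): the wife can get 466.88 next round, worth 0.64 × 466.88 = 298.8032 now, so the husband offers 298.8032, keeping 701.1968.
So by rejecting in round 1, the husband gets 701.1968 next round, worth 0.64 × 701.1968 = 448.765952 now.
Offer 496 ≥ 448.765952, so the husband accepts.

Accept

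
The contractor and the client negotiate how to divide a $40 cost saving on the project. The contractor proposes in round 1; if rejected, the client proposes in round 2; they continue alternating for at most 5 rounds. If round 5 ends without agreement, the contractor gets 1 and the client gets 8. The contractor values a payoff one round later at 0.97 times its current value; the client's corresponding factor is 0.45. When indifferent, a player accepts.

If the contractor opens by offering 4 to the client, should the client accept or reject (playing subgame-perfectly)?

Accept

Round 5 (the contractor proposes): the client gets 8 if talks fail, so the contractor offers 8 and keeps 32.
Round 4 (the client proposes): the contractor can get 32 next round, worth 0.97 × 32 = 31.04 now. The client offers 31.04 and keeps 40 − 31.04 = 8.96.
Round 3 (the contractor proposes): the client can get 8.96 next round, worth 0.45 × 8.96 = 4.032 now; the contractor offers that and keeps 35.968.
Round 2 (the client proposes): the contractor can get 35.968 next round, worth 0.97 × 35.968 = 34.88896 now; the client offers that and keeps 5.11104.
So by rejecting in round 1, the client gets 5.11104 next round, worth 0.45 × 5.11104 = 2.299968 now.
Offer 4 ≥ 2.299968, so the client accepts.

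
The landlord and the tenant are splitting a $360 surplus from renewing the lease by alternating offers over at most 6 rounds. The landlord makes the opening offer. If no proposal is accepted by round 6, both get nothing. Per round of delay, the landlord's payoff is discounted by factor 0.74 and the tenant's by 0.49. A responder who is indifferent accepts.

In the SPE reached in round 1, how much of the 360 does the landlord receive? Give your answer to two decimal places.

274.31

Round 6 (the tenant proposes): the landlord will accept anything ≥ 0, so the tenant offers 0 and keeps 360.
Round 5 (the landlord proposes): the tenant can get 360 next round, worth 0.49 × 360 = 176.4 now, so the landlord offers 176.4, keeping 183.6.
Round 4 (the tenant proposes): the landlord can get 183.6 next round, worth 0.74 × 183.6 = 135.864 now. The tenant offers 135.864 and keeps 360 − 135.864 = 224.136.
Round 3 (the landlord proposes): the tenant can get 224.136 next round, worth 0.49 × 224.136 = 109.82664 now, so the landlord offers 109.82664, keeping 250.17336.
Round 2 (the tenant proposes): the landlord can get 250.17336 next round, worth 0.74 × 250.17336 = 185.1282864 now. The tenant offers 185.1282864 and keeps 360 − 185.1282864 = 174.8717136.
Round 1 (the landlord proposes): the tenant can get 174.8717136 next round, worth 0.49 × 174.8717136 = 85.687139664 now. The landlord offers 85.687139664 and keeps 360 − 85.687139664 = 274.312860336.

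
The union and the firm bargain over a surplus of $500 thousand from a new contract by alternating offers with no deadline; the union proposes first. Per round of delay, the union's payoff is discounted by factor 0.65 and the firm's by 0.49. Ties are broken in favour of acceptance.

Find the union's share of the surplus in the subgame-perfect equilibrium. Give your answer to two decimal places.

Let x be the union's share when the union proposes and y be the firm's share when the firm proposes.
The firm accepts iff offered ≥ 0.49·y, so x = 500 − 0.49y. Symmetrically y = 500 − 0.65x.
Substituting: x = 500 − 0.49(500 − 0.65x), giving x(1 − 0.65·0.49) = 500(1 − 0.49).
So x = 500 × 0.51 / 0.6815 ≈ 374.1746, and the firm receives 500 − x ≈ 125.8254.

374.17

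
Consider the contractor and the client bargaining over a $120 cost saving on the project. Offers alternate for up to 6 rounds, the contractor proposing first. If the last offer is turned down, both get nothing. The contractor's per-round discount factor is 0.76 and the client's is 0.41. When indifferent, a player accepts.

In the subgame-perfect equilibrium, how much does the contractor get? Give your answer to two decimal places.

99.74

Round 6 (the client proposes): the contractor will accept anything ≥ 0, so the client offers 0 and keeps 120.
Round 5 (the contractor proposes): the client can get 120 next round, worth 0.41 × 120 = 49.2 now, so the contractor offers 49.2, keeping 70.8.
Round 4 (the client proposes): the contractor can get 70.8 next round, worth 0.76 × 70.8 = 53.808 now, so the client offers 53.808, keeping 66.192.
Round 3 (the contractor proposes): the client can get 66.192 next round, worth 0.41 × 66.192 = 27.13872 now. The contractor offers 27.13872 and keeps 120 − 27.13872 = 92.86128.
Round 2 (the client proposes): the contractor can get 92.86128 next round, worth 0.76 × 92.86128 = 70.5745728 now; the client offers that and keeps 49.4254272.
Round 1 (the contractor proposes): the client can get 49.4254272 next round, worth 0.41 × 49.4254272 = 20.264425152 now. The contractor offers 20.264425152 and keeps 120 − 20.264425152 = 99.735574848.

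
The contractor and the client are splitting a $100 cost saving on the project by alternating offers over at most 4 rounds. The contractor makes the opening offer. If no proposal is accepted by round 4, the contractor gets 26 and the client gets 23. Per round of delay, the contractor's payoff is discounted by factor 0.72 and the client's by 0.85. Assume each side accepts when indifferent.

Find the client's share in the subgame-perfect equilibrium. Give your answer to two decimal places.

62.29

Round 4 (the client proposes): the contractor gets 26 if talks fail, so the client offers 26 and keeps 74.
Round 3 (the contractor proposes): the client can get 74 next round, worth 0.85 × 74 = 62.9 now. The contractor offers 62.9 and keeps 100 − 62.9 = 37.1.
Round 2 (the client proposes): the contractor can get 37.1 next round, worth 0.72 × 37.1 = 26.712 now, so the client offers 26.712, keeping 73.288.
Round 1 (the contractor proposes): the client can get 73.288 next round, worth 0.85 × 73.288 = 62.2948 now, so the contractor offers 62.2948, keeping 37.7052.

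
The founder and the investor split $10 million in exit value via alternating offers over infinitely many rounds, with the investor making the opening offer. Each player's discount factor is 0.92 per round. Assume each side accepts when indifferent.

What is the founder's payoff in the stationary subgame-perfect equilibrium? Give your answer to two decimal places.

In a stationary SPE each proposer offers the other exactly their discounted continuation value.
If the investor keeps x when proposing and the founder keeps y when proposing, then x = 10 − 0.92y and y = 10 − 0.92x.
Solving: x = 10(1 − 0.92) / (1 − 0.92·0.92) = 0.8 / 0.1536 ≈ 5.2083.
The founder gets 10 − 5.2083 ≈ 4.7917.

4.79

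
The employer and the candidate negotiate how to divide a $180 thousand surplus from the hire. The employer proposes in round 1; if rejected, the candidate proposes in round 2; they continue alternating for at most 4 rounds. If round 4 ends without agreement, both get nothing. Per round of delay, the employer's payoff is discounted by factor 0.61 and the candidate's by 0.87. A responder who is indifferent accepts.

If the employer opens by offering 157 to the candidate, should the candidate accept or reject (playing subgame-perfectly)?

Round 4 (the candidate proposes): rejection yields 0 for the employer; the candidate offers 0 and keeps 180.
Round 3 (the employer proposes): the candidate can get 180 next round, worth 0.87 × 180 = 156.6 now. The employer offers 156.6 and keeps 180 − 156.6 = 23.4.
Round 2 (the candidate proposes): the employer can get 23.4 next round, worth 0.61 × 23.4 = 14.274 now; the candidate offers that and keeps 165.726.
So by rejecting in round 1, the candidate gets 165.726 next round, worth 0.87 × 165.726 = 144.18162 now.
Offer 157 ≥ 144.18162, so the candidate accepts.

Accept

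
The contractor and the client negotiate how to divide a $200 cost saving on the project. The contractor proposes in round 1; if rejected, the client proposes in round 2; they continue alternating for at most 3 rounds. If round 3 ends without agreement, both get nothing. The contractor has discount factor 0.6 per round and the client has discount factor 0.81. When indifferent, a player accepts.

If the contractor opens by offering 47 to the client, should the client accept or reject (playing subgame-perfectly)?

Round 3 (the contractor proposes): rejection yields 0 for the client; the contractor offers 0 and keeps 200.
Round 2 (the client proposes): the contractor can get 200 next round, worth 0.6 × 200 = 120 now, so the client offers 120, keeping 80.
So by rejecting in round 1, the client gets 80 next round, worth 0.81 × 80 = 64.8 now.
Offer 47 < 64.8, so the client rejects.

Reject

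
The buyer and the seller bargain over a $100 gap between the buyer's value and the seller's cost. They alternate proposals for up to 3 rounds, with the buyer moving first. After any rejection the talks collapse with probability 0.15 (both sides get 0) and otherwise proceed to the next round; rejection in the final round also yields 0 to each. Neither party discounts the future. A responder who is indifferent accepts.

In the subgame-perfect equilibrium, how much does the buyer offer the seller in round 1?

12.75

Round 3 (the buyer proposes): the seller will accept anything ≥ 0, so the buyer offers 0 and keeps 100.
Round 2 (the seller proposes): rejecting gives the buyer an expected 0.85 × 100 = 85, so the seller offers 85, keeping 15.
Round 1 (the buyer proposes): rejecting gives the seller an expected 0.85 × 15 = 12.75; the buyer offers that and keeps 87.25.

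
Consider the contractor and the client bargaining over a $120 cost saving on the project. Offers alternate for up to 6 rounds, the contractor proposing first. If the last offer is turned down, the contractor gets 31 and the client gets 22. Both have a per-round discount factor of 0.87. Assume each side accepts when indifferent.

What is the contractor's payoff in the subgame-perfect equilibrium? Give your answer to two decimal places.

51.80

Work backward from the last round.
Round 6 (the client proposes): the contractor gets 31 if talks fail, so the client offers 31 and keeps 89.
Round 5 (the contractor proposes): the client can get 89 next round, worth 0.87 × 89 = 77.43 now, so the contractor offers 77.43, keeping 42.57.
Round 4 (the client proposes): the contractor can get 42.57 next round, worth 0.87 × 42.57 = 37.0359 now, so the client offers 37.0359, keeping 82.9641.
Round 3 (the contractor proposes): the client can get 82.9641 next round, worth 0.87 × 82.9641 = 72.178767 now; the contractor offers that and keeps 47.821233.
Round 2 (the client proposes): the contractor can get 47.821233 next round, worth 0.87 × 47.821233 = 41.60447271 now. The client offers 41.60447271 and keeps 120 − 41.60447271 = 78.39552729.
Round 1 (the contractor proposes): the client can get 78.39552729 next round, worth 0.87 × 78.39552729 = 68.2041087423 now; the contractor offers that and keeps 51.7958912577.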